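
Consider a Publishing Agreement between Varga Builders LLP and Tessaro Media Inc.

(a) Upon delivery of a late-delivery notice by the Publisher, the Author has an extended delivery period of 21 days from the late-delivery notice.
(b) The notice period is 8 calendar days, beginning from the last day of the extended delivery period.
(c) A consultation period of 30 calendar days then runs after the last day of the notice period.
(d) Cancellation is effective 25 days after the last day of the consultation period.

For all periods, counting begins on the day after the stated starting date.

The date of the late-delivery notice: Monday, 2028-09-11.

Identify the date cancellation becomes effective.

The last day of the extended delivery period: 21 calendar days after 2028-09-11 is 2028-10-02.
The last day of the notice period: 2028-10-02 + 8 days = 2028-10-10.
The last day of the consultation period: 30 calendar days after 2028-10-10 is 2028-11-09.
Adding 25 calendar days to 2028-11-09 gives 2028-12-04, which is the date cancellation becomes effective.

2028-12-04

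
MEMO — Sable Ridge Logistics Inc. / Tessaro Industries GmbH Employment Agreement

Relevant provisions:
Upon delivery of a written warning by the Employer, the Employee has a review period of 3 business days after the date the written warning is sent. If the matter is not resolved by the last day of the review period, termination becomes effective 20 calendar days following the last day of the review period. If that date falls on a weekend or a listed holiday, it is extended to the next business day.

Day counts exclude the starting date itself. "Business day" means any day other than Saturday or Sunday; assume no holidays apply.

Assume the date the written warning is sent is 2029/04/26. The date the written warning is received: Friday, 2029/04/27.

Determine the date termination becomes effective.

2029/05/21

From Thursday, 2029/04/26, 3 business days (Apr 27, Apr 30, May 1, skipping weekends) brings us to Tuesday, 2029/05/01, which is the last day of the review period.
Adding 20 calendar days to 2029/05/01 gives 2029/05/21, which is the date termination becomes effective. 2029/05/21 is a Monday, so no roll-forward applies.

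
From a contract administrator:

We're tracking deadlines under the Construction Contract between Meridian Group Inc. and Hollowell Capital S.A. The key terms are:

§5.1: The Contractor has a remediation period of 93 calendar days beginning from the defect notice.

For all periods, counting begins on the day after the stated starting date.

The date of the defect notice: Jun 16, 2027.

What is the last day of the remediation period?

Sep 17, 2027

The last day of the remediation period: Jun 16, 2027 + 93 days = Sep 17, 2027.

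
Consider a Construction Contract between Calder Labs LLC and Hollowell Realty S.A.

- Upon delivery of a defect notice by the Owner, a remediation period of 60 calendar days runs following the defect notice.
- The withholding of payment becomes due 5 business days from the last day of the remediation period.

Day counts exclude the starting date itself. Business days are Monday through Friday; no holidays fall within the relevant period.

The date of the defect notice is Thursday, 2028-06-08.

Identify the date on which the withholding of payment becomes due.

2028-08-14

The last day of the remediation period: 60 calendar days after 2028-06-08 is 2028-08-07.
The date on which the withholding of payment becomes due: 5 business days after Monday, 2028-08-07, skipping weekends — Aug 8, Aug 9, Aug 10, Aug 11, Aug 14 — lands on Monday, 2028-08-14.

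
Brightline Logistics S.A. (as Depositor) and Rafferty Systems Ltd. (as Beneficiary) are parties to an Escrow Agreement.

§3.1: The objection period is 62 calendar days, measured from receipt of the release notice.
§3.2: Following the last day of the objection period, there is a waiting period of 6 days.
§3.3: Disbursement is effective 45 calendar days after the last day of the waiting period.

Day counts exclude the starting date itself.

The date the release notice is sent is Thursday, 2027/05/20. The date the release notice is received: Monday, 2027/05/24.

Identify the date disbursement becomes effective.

2027/09/14

The last day of the objection period: 62 calendar days after 2027/05/24 is 2027/07/25.
Adding 6 calendar days to 2027/07/25 gives 2027/07/31, which is the last day of the waiting period.
The date disbursement becomes effective: 45 calendar days after 2027/07/31 is 2027/09/14.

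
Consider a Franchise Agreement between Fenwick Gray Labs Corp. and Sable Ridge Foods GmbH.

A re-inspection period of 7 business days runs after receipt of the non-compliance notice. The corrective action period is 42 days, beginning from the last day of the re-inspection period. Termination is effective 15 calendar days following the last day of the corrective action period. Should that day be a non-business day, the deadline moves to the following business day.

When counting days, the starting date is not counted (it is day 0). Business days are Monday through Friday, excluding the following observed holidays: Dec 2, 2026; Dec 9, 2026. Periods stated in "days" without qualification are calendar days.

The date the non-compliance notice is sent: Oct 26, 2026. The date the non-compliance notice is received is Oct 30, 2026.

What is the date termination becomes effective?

Jan 6, 2027

The last day of the re-inspection period: 7 business days after Friday, Oct 30, 2026, skipping weekends — Nov 2, Nov 3, Nov 4, Nov 5, Nov 6, Nov 9, Nov 10 — lands on Tuesday, Nov 10, 2026.
Adding 42 calendar days to Nov 10, 2026 gives Dec 22, 2026, which is the last day of the corrective action period.
Adding 15 calendar days to Dec 22, 2026 gives Jan 6, 2027, which is the date termination becomes effective. Jan 6, 2027 is a Wednesday and is not a listed holiday, so no roll-forward applies.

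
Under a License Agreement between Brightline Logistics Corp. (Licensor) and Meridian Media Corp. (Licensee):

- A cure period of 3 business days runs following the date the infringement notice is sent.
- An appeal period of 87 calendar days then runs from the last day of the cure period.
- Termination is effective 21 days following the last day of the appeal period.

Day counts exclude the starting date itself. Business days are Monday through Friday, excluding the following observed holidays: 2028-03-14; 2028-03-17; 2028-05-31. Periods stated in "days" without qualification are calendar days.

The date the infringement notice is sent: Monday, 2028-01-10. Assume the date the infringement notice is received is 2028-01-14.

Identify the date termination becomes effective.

2028-04-30

The last day of the cure period: counting 3 business days from Monday, 2028-01-10 (Jan 11, Jan 12, Jan 13, skipping weekends) reaches Thursday, 2028-01-13.
The last day of the appeal period: 2028-01-13 + 87 days = 2028-04-09.
The date termination becomes effective: 21 calendar days after 2028-04-09 is 2028-04-30.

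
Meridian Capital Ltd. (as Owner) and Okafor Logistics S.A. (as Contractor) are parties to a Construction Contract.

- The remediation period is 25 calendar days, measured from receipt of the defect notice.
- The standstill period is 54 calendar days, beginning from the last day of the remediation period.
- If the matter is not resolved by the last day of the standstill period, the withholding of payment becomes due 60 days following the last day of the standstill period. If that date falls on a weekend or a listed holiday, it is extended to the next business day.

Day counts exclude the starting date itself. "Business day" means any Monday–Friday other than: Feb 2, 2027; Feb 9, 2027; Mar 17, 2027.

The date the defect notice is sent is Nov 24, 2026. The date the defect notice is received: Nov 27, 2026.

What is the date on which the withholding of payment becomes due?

The last day of the remediation period: 25 calendar days after Nov 27, 2026 is Dec 22, 2026.
The last day of the standstill period: Dec 22, 2026 + 54 days = Feb 14, 2027.
The date on which the withholding of payment becomes due: 60 calendar days after Feb 14, 2027 is Apr 15, 2027. Apr 15, 2027 is a Thursday and is not a listed holiday, so no roll-forward applies.

Apr 15, 2027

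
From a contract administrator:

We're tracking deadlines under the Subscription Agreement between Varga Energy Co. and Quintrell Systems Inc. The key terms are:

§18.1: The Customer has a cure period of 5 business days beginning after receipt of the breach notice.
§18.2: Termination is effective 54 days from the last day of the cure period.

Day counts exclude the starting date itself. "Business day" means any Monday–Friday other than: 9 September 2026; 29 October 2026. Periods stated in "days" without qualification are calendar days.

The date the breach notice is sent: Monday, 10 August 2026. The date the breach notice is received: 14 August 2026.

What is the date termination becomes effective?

The last day of the cure period: 5 business days after Friday, 14 August 2026, skipping weekends — Aug 17, Aug 18, Aug 19, Aug 20, Aug 21 — lands on Friday, 21 August 2026.
The date termination becomes effective: 54 calendar days after 21 August 2026 is 14 October 2026.

14 October 2026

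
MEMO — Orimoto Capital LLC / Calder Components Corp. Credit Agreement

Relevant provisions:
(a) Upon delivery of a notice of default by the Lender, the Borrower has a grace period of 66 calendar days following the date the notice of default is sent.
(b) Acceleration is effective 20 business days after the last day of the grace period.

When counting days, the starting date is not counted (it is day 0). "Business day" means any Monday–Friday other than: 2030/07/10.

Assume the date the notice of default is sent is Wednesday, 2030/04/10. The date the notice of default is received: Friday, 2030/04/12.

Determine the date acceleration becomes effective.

Adding 66 calendar days to 2030/04/10 gives 2030/06/15, which is the last day of the grace period.
The date acceleration becomes effective: counting 20 business days from Saturday, 2030/06/15 (Jun 17, Jun 18, Jun 19, Jun 20, …, Jul 11, Jul 12, Jul 15, skipping weekends and the listed holiday on Jul 10) reaches Monday, 2030/07/15.

2030/07/15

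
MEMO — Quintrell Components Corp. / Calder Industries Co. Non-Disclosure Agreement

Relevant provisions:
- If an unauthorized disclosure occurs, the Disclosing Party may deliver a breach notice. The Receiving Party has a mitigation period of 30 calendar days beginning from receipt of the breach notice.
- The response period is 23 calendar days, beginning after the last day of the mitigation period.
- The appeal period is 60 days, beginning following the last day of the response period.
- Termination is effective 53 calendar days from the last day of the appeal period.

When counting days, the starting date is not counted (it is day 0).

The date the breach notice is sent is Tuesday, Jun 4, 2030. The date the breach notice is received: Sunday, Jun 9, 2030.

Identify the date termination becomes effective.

Nov 22, 2030

Adding 30 calendar days to Jun 9, 2030 gives Jul 9, 2030, which is the last day of the mitigation period.
Adding 23 calendar days to Jul 9, 2030 gives Aug 1, 2030, which is the last day of the response period.
The last day of the appeal period: 60 calendar days after Aug 1, 2030 is Sep 30, 2030.
The date termination becomes effective: 53 calendar days after Sep 30, 2030 is Nov 22, 2030.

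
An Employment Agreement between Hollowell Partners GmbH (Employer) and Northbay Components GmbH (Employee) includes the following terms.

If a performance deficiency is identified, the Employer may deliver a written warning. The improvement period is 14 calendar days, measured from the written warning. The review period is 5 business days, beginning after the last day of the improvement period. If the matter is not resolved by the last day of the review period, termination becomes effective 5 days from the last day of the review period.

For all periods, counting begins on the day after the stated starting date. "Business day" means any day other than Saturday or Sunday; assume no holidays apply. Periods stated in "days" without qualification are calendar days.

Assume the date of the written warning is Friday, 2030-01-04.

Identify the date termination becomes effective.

2030-01-30

Adding 14 calendar days to 2030-01-04 gives 2030-01-18, which is the last day of the improvement period.
From Friday, 2030-01-18, 5 business days (Jan 21, Jan 22, Jan 23, Jan 24, Jan 25, skipping weekends) brings us to Friday, 2030-01-25, which is the last day of the review period.
Adding 5 calendar days to 2030-01-25 gives 2030-01-30, which is the date termination becomes effective.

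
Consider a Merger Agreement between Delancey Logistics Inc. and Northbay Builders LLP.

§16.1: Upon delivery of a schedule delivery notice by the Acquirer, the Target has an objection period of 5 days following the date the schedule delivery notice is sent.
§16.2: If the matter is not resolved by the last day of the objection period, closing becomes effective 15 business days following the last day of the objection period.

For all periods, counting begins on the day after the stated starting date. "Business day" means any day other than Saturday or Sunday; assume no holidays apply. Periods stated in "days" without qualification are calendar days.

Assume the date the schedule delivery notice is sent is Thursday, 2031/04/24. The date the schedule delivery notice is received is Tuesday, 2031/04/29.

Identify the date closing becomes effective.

2031/05/20

The last day of the objection period: 2031/04/24 + 5 days = 2031/04/29.
From Tuesday, 2031/04/29, 15 business days (Apr 30, May 1, May 2, May 5, …, May 16, May 19, May 20, skipping weekends) brings us to Tuesday, 2031/05/20, which is the date closing becomes effective.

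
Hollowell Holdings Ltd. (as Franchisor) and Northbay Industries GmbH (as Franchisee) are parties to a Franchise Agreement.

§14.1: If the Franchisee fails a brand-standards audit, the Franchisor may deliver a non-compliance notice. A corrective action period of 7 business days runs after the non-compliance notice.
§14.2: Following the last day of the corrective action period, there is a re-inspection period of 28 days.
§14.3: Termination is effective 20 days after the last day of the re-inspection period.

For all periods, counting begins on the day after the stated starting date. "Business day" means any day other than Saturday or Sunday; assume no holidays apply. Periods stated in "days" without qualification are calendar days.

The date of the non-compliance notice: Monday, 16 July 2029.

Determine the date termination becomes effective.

The last day of the corrective action period: 7 business days after Monday, 16 July 2029, skipping weekends — Jul 17, Jul 18, Jul 19, Jul 20, Jul 23, Jul 24, Jul 25 — lands on Wednesday, 25 July 2029.
The last day of the re-inspection period: 28 calendar days after 25 July 2029 is 22 August 2029.
The date termination becomes effective: 22 August 2029 + 20 days = 11 September 2029.

11 September 2029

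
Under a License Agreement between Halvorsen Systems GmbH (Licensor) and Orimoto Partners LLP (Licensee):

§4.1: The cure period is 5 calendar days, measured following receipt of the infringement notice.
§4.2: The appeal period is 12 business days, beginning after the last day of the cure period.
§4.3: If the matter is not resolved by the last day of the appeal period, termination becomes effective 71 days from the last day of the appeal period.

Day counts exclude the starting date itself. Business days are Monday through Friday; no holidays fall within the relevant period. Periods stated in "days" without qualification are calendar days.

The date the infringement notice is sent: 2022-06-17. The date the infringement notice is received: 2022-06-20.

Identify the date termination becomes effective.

The last day of the cure period: 2022-06-20 + 5 days = 2022-06-25.
From Saturday, 2022-06-25, 12 business days (Jun 27, Jun 28, Jun 29, Jun 30, …, Jul 8, Jul 11, Jul 12, skipping weekends) brings us to Tuesday, 2022-07-12, which is the last day of the appeal period.
Adding 71 calendar days to 2022-07-12 gives 2022-09-21, which is the date termination becomes effective.

2022-09-21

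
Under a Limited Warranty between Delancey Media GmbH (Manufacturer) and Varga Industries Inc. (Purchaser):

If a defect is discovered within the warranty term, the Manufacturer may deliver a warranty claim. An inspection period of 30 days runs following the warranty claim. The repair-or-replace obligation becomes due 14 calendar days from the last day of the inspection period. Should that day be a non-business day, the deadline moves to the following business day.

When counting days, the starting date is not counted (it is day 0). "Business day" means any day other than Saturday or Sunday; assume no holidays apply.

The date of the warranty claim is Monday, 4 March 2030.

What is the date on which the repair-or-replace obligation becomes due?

Adding 30 calendar days to 4 March 2030 gives 3 April 2030, which is the last day of the inspection period.
The date on which the repair-or-replace obligation becomes due: 14 calendar days after 3 April 2030 is 17 April 2030. 17 April 2030 is a Wednesday, so no roll-forward applies.

17 April 2030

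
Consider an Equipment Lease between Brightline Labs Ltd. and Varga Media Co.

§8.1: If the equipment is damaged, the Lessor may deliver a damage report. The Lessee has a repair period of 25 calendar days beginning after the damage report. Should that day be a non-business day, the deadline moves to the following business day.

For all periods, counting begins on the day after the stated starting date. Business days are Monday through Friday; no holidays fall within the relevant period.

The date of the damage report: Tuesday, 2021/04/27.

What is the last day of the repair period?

2021/05/24

The last day of the repair period: 2021/04/27 + 25 days = 2021/05/22. That falls on a Saturday, so it rolls to the next business day, Monday, 2021/05/24.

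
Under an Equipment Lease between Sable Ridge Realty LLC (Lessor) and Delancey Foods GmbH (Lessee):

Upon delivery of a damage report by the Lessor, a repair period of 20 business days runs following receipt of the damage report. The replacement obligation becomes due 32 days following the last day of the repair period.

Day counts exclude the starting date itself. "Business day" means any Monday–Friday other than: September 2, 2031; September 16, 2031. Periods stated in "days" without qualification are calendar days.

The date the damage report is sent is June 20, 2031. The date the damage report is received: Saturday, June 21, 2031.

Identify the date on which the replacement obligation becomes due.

August 19, 2031

The last day of the repair period: counting 20 business days from Saturday, June 21, 2031 (Jun 23, Jun 24, Jun 25, Jun 26, …, Jul 16, Jul 17, Jul 18, skipping weekends) reaches Friday, July 18, 2031.
The date on which the replacement obligation becomes due: July 18, 2031 + 32 days = August 19, 2031.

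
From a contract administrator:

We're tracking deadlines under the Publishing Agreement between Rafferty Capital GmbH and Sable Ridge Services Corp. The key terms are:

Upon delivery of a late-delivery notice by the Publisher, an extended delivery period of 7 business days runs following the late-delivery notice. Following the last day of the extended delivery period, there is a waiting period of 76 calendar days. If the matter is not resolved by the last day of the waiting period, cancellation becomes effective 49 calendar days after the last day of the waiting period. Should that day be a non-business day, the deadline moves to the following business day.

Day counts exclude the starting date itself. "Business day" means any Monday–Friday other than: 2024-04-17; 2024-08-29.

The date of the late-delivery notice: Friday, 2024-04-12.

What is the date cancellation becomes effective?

The last day of the extended delivery period: 7 business days after Friday, 2024-04-12, skipping weekends and the listed holiday on Apr 17 — Apr 15, Apr 16, Apr 18, Apr 19, Apr 22, Apr 23, Apr 24 — lands on Wednesday, 2024-04-24.
The last day of the waiting period: 76 calendar days after 2024-04-24 is 2024-07-09.
The date cancellation becomes effective: 49 calendar days after 2024-07-09 is 2024-08-27. 2024-08-27 is a Tuesday and is not a listed holiday, so no roll-forward applies.

2024-08-27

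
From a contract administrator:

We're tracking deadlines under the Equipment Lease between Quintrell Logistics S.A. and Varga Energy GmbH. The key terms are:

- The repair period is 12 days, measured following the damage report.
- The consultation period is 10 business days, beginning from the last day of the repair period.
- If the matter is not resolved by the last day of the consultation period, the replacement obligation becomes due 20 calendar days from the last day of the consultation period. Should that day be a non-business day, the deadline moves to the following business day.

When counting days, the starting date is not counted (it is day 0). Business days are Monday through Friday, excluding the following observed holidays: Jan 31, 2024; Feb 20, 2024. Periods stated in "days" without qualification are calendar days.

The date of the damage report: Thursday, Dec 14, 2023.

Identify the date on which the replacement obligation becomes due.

Jan 29, 2024

Adding 12 calendar days to Dec 14, 2023 gives Dec 26, 2023, which is the last day of the repair period.
The last day of the consultation period: counting 10 business days from Tuesday, Dec 26, 2023 (Dec 27, Dec 28, Dec 29, Jan 1, Jan 2, Jan 3, Jan 4, Jan 5, Jan 8, Jan 9, skipping weekends) reaches Tuesday, Jan 9, 2024.
Adding 20 calendar days to Jan 9, 2024 gives Jan 29, 2024, which is the date on which the replacement obligation becomes due. Jan 29, 2024 is a Monday and is not a listed holiday, so no roll-forward applies.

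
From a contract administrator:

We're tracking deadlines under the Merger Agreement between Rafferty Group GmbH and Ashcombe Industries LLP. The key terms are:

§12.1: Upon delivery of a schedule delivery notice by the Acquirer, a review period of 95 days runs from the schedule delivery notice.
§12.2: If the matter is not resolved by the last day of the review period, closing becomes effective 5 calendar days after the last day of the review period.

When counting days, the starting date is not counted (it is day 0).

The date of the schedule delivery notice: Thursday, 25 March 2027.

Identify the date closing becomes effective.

3 July 2027

Adding 95 calendar days to 25 March 2027 gives 28 June 2027, which is the last day of the review period.
The date closing becomes effective: 28 June 2027 + 5 days = 3 July 2027.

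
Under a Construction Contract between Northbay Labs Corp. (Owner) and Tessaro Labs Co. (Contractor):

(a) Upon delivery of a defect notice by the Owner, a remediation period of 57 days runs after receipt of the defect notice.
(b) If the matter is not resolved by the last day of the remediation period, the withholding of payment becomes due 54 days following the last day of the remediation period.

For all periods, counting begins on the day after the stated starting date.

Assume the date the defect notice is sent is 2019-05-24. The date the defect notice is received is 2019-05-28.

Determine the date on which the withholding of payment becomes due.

2019-09-16

Adding 57 calendar days to 2019-05-28 gives 2019-07-24, which is the last day of the remediation period.
The date on which the withholding of payment becomes due: 2019-07-24 + 54 days = 2019-09-16.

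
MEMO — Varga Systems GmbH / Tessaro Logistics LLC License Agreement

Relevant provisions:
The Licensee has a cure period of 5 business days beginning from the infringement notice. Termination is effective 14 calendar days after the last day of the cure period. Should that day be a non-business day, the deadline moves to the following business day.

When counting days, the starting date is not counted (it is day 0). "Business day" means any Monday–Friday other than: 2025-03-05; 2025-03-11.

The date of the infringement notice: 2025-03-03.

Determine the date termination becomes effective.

2025-03-26

The last day of the cure period: counting 5 business days from Monday, 2025-03-03 (Mar 4, Mar 6, Mar 7, Mar 10, Mar 12, skipping weekends and the listed holidays on Mar 5, Mar 11) reaches Wednesday, 2025-03-12.
Adding 14 calendar days to 2025-03-12 gives 2025-03-26, which is the date termination becomes effective. 2025-03-26 is a Wednesday and is not a listed holiday, so no roll-forward applies.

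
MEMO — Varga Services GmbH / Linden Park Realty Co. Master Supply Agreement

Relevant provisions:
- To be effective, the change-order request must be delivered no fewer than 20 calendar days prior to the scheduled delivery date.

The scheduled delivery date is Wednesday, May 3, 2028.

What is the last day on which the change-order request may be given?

Apr 13, 2028

Counting back 20 calendar days from May 3, 2028 gives Apr 13, 2028.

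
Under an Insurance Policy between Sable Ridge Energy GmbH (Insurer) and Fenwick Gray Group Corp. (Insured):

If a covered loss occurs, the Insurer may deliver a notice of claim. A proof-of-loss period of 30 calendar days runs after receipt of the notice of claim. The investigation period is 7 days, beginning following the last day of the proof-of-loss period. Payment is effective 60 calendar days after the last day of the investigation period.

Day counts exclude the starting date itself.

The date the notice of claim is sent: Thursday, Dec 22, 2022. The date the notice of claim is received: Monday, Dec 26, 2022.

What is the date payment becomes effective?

Apr 2, 2023

The last day of the proof-of-loss period: 30 calendar days after Dec 26, 2022 is Jan 25, 2023.
The last day of the investigation period: Jan 25, 2023 + 7 days = Feb 1, 2023.
The date payment becomes effective: 60 calendar days after Feb 1, 2023 is Apr 2, 2023.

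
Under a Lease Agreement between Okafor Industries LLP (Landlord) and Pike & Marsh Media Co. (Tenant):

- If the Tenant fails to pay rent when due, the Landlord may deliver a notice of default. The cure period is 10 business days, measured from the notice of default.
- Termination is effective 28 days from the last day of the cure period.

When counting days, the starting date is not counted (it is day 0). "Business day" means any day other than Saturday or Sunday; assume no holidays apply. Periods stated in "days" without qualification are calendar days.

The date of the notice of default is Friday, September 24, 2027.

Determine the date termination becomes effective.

The last day of the cure period: 10 business days after Friday, September 24, 2027, skipping weekends — Sep 27, Sep 28, Sep 29, Sep 30, Oct 1, Oct 4, Oct 5, Oct 6, Oct 7, Oct 8 — lands on Friday, October 8, 2027.
Adding 28 calendar days to October 8, 2027 gives November 5, 2027, which is the date termination becomes effective.

November 5, 2027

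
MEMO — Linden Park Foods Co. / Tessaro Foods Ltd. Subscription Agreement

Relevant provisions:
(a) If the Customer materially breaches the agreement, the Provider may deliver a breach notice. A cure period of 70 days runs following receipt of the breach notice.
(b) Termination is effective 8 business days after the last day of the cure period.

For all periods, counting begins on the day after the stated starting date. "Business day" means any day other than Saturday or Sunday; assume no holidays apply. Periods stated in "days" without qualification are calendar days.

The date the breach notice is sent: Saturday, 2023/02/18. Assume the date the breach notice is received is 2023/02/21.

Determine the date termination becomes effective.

The last day of the cure period: 2023/02/21 + 70 days = 2023/05/02.
The date termination becomes effective: 8 business days after Tuesday, 2023/05/02, skipping weekends — May 3, May 4, May 5, May 8, May 9, May 10, May 11, May 12 — lands on Friday, 2023/05/12.

2023/05/12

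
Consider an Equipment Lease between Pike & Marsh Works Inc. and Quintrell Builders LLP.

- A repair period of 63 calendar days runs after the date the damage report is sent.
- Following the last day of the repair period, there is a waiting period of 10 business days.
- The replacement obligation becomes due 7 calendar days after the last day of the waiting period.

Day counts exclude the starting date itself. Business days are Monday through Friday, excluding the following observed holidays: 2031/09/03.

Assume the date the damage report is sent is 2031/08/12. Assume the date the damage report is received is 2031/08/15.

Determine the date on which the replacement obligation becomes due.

2031/11/04

Adding 63 calendar days to 2031/08/12 gives 2031/10/14, which is the last day of the repair period.
The last day of the waiting period: counting 10 business days from Tuesday, 2031/10/14 (Oct 15, Oct 16, Oct 17, Oct 20, Oct 21, Oct 22, Oct 23, Oct 24, Oct 27, Oct 28, skipping weekends) reaches Tuesday, 2031/10/28.
The date on which the replacement obligation becomes due: 2031/10/28 + 7 days = 2031/11/04.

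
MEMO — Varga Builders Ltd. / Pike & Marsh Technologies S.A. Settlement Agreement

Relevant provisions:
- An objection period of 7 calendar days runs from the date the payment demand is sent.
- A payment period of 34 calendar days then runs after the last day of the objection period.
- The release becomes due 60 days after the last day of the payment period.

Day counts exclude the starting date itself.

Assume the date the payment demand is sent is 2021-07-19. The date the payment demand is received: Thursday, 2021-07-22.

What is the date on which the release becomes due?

2021-10-28

Adding 7 calendar days to 2021-07-19 gives 2021-07-26, which is the last day of the objection period.
The last day of the payment period: 34 calendar days after 2021-07-26 is 2021-08-29.
The date on which the release becomes due: 60 calendar days after 2021-08-29 is 2021-10-28.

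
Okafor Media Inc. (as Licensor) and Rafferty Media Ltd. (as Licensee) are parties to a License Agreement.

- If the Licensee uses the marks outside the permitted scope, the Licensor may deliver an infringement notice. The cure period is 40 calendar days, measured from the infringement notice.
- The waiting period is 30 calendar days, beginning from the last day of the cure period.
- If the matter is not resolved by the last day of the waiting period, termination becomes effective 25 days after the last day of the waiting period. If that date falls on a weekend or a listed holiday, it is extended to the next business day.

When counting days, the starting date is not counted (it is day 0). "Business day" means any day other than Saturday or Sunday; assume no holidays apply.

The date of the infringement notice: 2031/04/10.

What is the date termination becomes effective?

The last day of the cure period: 40 calendar days after 2031/04/10 is 2031/05/20.
The last day of the waiting period: 2031/05/20 + 30 days = 2031/06/19.
The date termination becomes effective: 25 calendar days after 2031/06/19 is 2031/07/14. 2031/07/14 is a Monday, so no roll-forward applies.

2031/07/14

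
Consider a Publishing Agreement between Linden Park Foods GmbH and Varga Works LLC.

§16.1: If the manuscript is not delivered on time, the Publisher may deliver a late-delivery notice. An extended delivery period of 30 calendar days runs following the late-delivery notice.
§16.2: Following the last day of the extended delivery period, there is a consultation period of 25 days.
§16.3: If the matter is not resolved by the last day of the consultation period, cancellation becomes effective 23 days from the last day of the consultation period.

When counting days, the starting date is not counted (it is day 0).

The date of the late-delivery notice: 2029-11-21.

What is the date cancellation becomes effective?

2030-02-07

Adding 30 calendar days to 2029-11-21 gives 2029-12-21, which is the last day of the extended delivery period.
The last day of the consultation period: 2029-12-21 + 25 days = 2030-01-15.
Adding 23 calendar days to 2030-01-15 gives 2030-02-07, which is the date cancellation becomes effective.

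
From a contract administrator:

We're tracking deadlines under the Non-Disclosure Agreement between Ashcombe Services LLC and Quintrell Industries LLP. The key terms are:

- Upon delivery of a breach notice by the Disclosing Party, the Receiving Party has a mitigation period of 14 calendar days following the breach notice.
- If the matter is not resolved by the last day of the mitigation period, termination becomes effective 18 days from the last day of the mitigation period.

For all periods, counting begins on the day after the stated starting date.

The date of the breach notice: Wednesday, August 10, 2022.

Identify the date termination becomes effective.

Adding 14 calendar days to August 10, 2022 gives August 24, 2022, which is the last day of the mitigation period.
The date termination becomes effective: 18 calendar days after August 24, 2022 is September 11, 2022.

September 11, 2022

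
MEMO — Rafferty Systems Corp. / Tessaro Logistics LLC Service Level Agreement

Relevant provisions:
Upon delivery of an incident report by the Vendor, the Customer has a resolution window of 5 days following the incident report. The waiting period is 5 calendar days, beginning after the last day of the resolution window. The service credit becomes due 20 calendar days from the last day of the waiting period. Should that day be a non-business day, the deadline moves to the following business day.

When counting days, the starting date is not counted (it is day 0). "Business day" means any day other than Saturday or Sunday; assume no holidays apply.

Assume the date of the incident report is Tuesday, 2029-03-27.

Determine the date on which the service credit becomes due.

The last day of the resolution window: 5 calendar days after 2029-03-27 is 2029-04-01.
The last day of the waiting period: 5 calendar days after 2029-04-01 is 2029-04-06.
The date on which the service credit becomes due: 20 calendar days after 2029-04-06 is 2029-04-26. 2029-04-26 is a Thursday, so no roll-forward applies.

2029-04-26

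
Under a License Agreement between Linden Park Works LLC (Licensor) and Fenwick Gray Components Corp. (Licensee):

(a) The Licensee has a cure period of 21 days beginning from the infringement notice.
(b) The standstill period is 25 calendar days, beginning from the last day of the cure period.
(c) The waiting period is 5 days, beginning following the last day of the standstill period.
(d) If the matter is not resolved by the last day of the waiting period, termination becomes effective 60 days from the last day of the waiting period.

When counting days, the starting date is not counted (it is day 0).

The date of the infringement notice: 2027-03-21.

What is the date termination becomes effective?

2027-07-10

The last day of the cure period: 21 calendar days after 2027-03-21 is 2027-04-11.
Adding 25 calendar days to 2027-04-11 gives 2027-05-06, which is the last day of the standstill period.
The last day of the waiting period: 2027-05-06 + 5 days = 2027-05-11.
The date termination becomes effective: 2027-05-11 + 60 days = 2027-07-10.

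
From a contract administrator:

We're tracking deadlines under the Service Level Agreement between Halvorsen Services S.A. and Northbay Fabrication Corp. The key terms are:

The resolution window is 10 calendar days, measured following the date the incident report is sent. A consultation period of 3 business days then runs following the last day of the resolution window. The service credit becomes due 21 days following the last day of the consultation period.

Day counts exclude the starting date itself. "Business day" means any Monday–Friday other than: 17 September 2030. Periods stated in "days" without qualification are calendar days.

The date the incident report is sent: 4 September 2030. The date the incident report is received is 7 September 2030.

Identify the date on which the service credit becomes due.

10 October 2030

The last day of the resolution window: 4 September 2030 + 10 days = 14 September 2030.
From Saturday, 14 September 2030, 3 business days (Sep 16, Sep 18, Sep 19, skipping weekends and the listed holiday on Sep 17) brings us to Thursday, 19 September 2030, which is the last day of the consultation period.
The date on which the service credit becomes due: 19 September 2030 + 21 days = 10 October 2030.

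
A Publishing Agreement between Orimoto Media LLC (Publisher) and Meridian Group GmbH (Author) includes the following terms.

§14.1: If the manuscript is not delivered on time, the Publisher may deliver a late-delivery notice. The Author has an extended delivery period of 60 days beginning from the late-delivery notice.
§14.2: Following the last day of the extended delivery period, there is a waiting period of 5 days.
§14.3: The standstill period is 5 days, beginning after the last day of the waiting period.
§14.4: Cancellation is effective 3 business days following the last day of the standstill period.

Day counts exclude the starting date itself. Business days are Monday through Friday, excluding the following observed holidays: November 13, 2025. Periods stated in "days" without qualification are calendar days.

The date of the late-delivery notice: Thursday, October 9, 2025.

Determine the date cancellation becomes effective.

December 23, 2025

Adding 60 calendar days to October 9, 2025 gives December 8, 2025, which is the last day of the extended delivery period.
The last day of the waiting period: December 8, 2025 + 5 days = December 13, 2025.
Adding 5 calendar days to December 13, 2025 gives December 18, 2025, which is the last day of the standstill period.
The date cancellation becomes effective: counting 3 business days from Thursday, December 18, 2025 (Dec 19, Dec 22, Dec 23, skipping weekends) reaches Tuesday, December 23, 2025.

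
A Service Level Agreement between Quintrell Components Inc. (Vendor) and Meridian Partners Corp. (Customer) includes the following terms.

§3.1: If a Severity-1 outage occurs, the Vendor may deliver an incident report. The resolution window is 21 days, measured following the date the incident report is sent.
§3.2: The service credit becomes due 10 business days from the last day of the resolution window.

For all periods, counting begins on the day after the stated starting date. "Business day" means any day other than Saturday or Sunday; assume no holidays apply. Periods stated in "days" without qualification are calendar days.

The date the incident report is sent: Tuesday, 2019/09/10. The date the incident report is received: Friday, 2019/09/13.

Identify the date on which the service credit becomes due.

Adding 21 calendar days to 2019/09/10 gives 2019/10/01, which is the last day of the resolution window.
The date on which the service credit becomes due: counting 10 business days from Tuesday, 2019/10/01 (Oct 2, Oct 3, Oct 4, Oct 7, Oct 8, Oct 9, Oct 10, Oct 11, Oct 14, Oct 15, skipping weekends) reaches Tuesday, 2019/10/15.

2019/10/15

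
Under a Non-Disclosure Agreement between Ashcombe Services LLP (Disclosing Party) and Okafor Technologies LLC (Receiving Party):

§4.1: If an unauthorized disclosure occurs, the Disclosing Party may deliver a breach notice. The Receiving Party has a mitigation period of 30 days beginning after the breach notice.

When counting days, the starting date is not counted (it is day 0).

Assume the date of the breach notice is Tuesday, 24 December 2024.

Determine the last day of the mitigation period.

23 January 2025

The last day of the mitigation period: 24 December 2024 + 30 days = 23 January 2025.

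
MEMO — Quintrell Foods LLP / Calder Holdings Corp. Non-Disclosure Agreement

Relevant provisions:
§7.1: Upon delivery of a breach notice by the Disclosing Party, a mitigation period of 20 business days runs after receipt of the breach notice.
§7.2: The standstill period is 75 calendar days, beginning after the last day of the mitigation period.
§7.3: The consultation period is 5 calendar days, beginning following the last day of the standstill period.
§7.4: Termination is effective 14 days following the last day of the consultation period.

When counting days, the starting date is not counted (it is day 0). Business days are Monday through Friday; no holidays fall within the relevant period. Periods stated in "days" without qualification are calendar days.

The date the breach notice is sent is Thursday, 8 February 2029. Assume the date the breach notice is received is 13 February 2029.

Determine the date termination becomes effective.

15 June 2029

From Tuesday, 13 February 2029, 20 business days (Feb 14, Feb 15, Feb 16, Feb 19, …, Mar 9, Mar 12, Mar 13, skipping weekends) brings us to Tuesday, 13 March 2029, which is the last day of the mitigation period.
The last day of the standstill period: 13 March 2029 + 75 days = 27 May 2029.
Adding 5 calendar days to 27 May 2029 gives 1 June 2029, which is the last day of the consultation period.
The date termination becomes effective: 1 June 2029 + 14 days = 15 June 2029.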